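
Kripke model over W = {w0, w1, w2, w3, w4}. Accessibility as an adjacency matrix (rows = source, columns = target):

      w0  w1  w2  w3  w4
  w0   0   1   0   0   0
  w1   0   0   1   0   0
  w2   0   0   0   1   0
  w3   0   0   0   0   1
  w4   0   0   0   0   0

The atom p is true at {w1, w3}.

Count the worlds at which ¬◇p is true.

w0: ◇p is T. ✗
w1: ◇p is F. ✓
w2: ◇p is T. ✗
w3: ◇p is F. ✓
w4: ◇p is F. ✓
Satisfying worlds: {w1, w3, w4}.

3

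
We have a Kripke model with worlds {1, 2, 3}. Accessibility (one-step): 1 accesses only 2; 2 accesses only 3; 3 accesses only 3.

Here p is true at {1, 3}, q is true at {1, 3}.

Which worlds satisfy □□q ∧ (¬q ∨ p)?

1: □□q is T, ¬q ∨ p is T. ✓
2: □□q is T, ¬q ∨ p is T. ✓
3: □□q is T, ¬q ∨ p is T. ✓

{1, 2, 3}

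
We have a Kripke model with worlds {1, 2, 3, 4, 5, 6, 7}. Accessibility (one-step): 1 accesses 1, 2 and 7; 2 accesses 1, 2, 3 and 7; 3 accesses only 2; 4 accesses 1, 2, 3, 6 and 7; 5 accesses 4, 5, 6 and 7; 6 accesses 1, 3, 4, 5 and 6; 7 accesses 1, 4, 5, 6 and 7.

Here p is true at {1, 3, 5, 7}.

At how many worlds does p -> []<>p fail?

0

1: p is T, []<>p is T. ✓
2: p is F, []<>p is F. ✓
3: p is T, []<>p is T. ✓
4: p is F, []<>p is F. ✓
5: p is T, []<>p is T. ✓
6: p is F, []<>p is F. ✓
7: p is T, []<>p is T. ✓
Satisfying worlds: {1, 2, 3, 4, 5, 6, 7}.
So p -> []<>p fails at the other 0 worlds.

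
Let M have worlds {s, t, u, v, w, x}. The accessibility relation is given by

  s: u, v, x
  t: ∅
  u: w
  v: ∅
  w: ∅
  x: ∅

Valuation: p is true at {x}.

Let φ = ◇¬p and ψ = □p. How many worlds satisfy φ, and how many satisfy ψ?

For ◇¬p:
s: successors {u, v, x}; ¬p there: u:T, v:T, x:F. ✓
t: no successors, so ◇¬p fails. ✗
u: successors {w}; ¬p there: w:T. ✓
v: no successors, so ◇¬p fails. ✗
w: no successors, so ◇¬p fails. ✗
x: no successors, so ◇¬p fails. ✗
— 2 worlds.
For □p:
s: successors {u, v, x}; p there: u:F, v:F, x:T. ✗
t: no successors, so □p holds vacuously. ✓
u: successors {w}; p there: w:F. ✗
v: no successors, so □p holds vacuously. ✓
w: no successors, so □p holds vacuously. ✓
x: no successors, so □p holds vacuously. ✓
— 4 worlds.

2 and 4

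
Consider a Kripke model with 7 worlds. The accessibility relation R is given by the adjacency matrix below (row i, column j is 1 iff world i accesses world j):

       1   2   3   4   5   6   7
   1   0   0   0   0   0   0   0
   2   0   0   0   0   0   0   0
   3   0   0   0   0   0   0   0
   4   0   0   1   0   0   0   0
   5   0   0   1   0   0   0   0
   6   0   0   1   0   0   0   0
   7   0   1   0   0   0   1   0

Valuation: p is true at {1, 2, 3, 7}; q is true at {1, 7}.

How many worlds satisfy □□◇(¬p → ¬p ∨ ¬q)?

1: no successors, so □□◇(¬p → ¬p ∨ ¬q) holds vacuously. ✓
2: no successors, so □□◇(¬p → ¬p ∨ ¬q) holds vacuously. ✓
3: no successors, so □□◇(¬p → ¬p ∨ ¬q) holds vacuously. ✓
4: successors {3}; □◇(¬p → ¬p ∨ ¬q) there: 3:T. ✓
5: successors {3}; □◇(¬p → ¬p ∨ ¬q) there: 3:T. ✓
6: successors {3}; □◇(¬p → ¬p ∨ ¬q) there: 3:T. ✓
7: successors {2, 6}; □◇(¬p → ¬p ∨ ¬q) there: 2:T, 6:F. ✗
Satisfying worlds: {1, 2, 3, 4, 5, 6}.

6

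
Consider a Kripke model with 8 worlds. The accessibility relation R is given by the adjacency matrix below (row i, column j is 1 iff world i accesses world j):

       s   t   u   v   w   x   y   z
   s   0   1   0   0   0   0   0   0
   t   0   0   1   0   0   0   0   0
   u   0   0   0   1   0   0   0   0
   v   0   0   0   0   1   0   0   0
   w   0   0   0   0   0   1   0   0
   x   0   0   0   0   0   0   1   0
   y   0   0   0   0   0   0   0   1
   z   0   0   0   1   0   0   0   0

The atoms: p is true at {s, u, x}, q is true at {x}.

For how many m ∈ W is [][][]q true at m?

2

s: successors {t}; [][]q there: t:F. ✗
t: successors {u}; [][]q there: u:F. ✗
u: successors {v}; [][]q there: v:T. ✓
v: successors {w}; [][]q there: w:F. ✗
w: successors {x}; [][]q there: x:F. ✗
x: successors {y}; [][]q there: y:F. ✗
y: successors {z}; [][]q there: z:F. ✗
z: successors {v}; [][]q there: v:T. ✓
Satisfying worlds: {u, z}.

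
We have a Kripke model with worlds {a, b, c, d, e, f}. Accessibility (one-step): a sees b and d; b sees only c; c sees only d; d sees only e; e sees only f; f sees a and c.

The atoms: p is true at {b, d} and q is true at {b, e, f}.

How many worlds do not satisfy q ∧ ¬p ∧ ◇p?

6

a: q is F, ¬p ∧ ◇p is T. ✗
b: q is T, ¬p ∧ ◇p is F. ✗
c: q is F, ¬p ∧ ◇p is T. ✗
d: q is F, ¬p ∧ ◇p is F. ✗
e: q is T, ¬p ∧ ◇p is F. ✗
f: q is T, ¬p ∧ ◇p is F. ✗
Satisfying worlds: ∅.
So q ∧ ¬p ∧ ◇p fails at the other 6 worlds.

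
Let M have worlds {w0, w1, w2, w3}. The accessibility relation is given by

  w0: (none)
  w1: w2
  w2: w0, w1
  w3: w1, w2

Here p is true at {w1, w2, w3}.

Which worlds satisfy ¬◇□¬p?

w0: ◇□¬p is F. ✓
w1: ◇□¬p is F. ✓
w2: ◇□¬p is T. ✗
w3: ◇□¬p is F. ✓

{w0, w1, w3}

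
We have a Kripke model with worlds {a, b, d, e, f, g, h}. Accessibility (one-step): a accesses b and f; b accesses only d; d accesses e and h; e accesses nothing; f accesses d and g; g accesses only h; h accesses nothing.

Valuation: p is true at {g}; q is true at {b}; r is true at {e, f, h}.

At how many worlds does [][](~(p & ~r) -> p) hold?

4

a: successors {b, f}; [](~(p & ~r) -> p) there: b:F, f:F. ✗
b: successors {d}; [](~(p & ~r) -> p) there: d:F. ✗
d: successors {e, h}; [](~(p & ~r) -> p) there: e:T, h:T. ✓
e: no successors, so [][](~(p & ~r) -> p) holds vacuously. ✓
f: successors {d, g}; [](~(p & ~r) -> p) there: d:F, g:F. ✗
g: successors {h}; [](~(p & ~r) -> p) there: h:T. ✓
h: no successors, so [][](~(p & ~r) -> p) holds vacuously. ✓
Satisfying worlds: {d, e, g, h}.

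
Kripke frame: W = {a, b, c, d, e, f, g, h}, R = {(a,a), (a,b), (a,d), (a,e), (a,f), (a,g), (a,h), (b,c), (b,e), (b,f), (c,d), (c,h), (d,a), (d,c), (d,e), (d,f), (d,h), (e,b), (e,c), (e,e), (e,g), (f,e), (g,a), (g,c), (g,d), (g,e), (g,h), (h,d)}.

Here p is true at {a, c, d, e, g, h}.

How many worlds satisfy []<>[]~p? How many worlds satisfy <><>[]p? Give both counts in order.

0 and 8

For []<>[]~p:
a: successors {a, b, d, e, f, g, h}; <>[]~p there: a:F, b:F, d:F, e:F, f:F, g:F, h:F. ✗
b: successors {c, e, f}; <>[]~p there: c:F, e:F, f:F. ✗
c: successors {d, h}; <>[]~p there: d:F, h:F. ✗
d: successors {a, c, e, f, h}; <>[]~p there: a:F, c:F, e:F, f:F, h:F. ✗
e: successors {b, c, e, g}; <>[]~p there: b:F, c:F, e:F, g:F. ✗
f: successors {e}; <>[]~p there: e:F. ✗
g: successors {a, c, d, e, h}; <>[]~p there: a:F, c:F, d:F, e:F, h:F. ✗
h: successors {d}; <>[]~p there: d:F. ✗
— 0 worlds.
For <><>[]p:
a: successors {a, b, d, e, f, g, h}; <>[]p there: a:T, b:T, d:T, e:T, f:F, g:T, h:F. ✓
b: successors {c, e, f}; <>[]p there: c:T, e:T, f:F. ✓
c: successors {d, h}; <>[]p there: d:T, h:F. ✓
d: successors {a, c, e, f, h}; <>[]p there: a:T, c:T, e:T, f:F, h:F. ✓
e: successors {b, c, e, g}; <>[]p there: b:T, c:T, e:T, g:T. ✓
f: successors {e}; <>[]p there: e:T. ✓
g: successors {a, c, d, e, h}; <>[]p there: a:T, c:T, d:T, e:T, h:F. ✓
h: successors {d}; <>[]p there: d:T. ✓
— 8 worlds.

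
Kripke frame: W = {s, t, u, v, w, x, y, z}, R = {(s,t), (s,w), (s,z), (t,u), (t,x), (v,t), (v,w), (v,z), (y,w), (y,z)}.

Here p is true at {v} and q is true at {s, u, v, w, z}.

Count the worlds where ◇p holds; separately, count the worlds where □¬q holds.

For ◇p:
s: successors {t, w, z}; p there: t:F, w:F, z:F. ✗
t: successors {u, x}; p there: u:F, x:F. ✗
u: no successors, so ◇p fails. ✗
v: successors {t, w, z}; p there: t:F, w:F, z:F. ✗
w: no successors, so ◇p fails. ✗
x: no successors, so ◇p fails. ✗
y: successors {w, z}; p there: w:F, z:F. ✗
z: no successors, so ◇p fails. ✗
— 0 worlds.
For □¬q:
s: successors {t, w, z}; ¬q there: t:T, w:F, z:F. ✗
t: successors {u, x}; ¬q there: u:F, x:T. ✗
u: no successors, so □¬q holds vacuously. ✓
v: successors {t, w, z}; ¬q there: t:T, w:F, z:F. ✗
w: no successors, so □¬q holds vacuously. ✓
x: no successors, so □¬q holds vacuously. ✓
y: successors {w, z}; ¬q there: w:F, z:F. ✗
z: no successors, so □¬q holds vacuously. ✓
— 4 worlds.

0 and 4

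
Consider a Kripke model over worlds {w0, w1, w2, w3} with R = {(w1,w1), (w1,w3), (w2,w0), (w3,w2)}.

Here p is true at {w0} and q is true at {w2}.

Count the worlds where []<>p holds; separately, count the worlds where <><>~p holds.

For []<>p:
w0: no successors, so []<>p holds vacuously. ✓
w1: successors {w1, w3}; <>p there: w1:F, w3:F. ✗
w2: successors {w0}; <>p there: w0:F. ✗
w3: successors {w2}; <>p there: w2:T. ✓
— 2 worlds.
For <><>~p:
w0: no successors, so <><>~p fails. ✗
w1: successors {w1, w3}; <>~p there: w1:T, w3:T. ✓
w2: successors {w0}; <>~p there: w0:F. ✗
w3: successors {w2}; <>~p there: w2:F. ✗
— 1 world.

2 and 1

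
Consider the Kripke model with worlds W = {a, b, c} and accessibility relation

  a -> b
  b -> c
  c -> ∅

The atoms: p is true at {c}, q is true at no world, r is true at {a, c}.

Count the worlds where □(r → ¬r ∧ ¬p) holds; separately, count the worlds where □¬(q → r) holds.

For □(r → ¬r ∧ ¬p):
a: successors {b}; r → ¬r ∧ ¬p there: b:T. ✓
b: successors {c}; r → ¬r ∧ ¬p there: c:F. ✗
c: no successors, so □(r → ¬r ∧ ¬p) holds vacuously. ✓
— 2 worlds.
For □¬(q → r):
a: successors {b}; ¬(q → r) there: b:F. ✗
b: successors {c}; ¬(q → r) there: c:F. ✗
c: no successors, so □¬(q → r) holds vacuously. ✓
— 1 world.

2 and 1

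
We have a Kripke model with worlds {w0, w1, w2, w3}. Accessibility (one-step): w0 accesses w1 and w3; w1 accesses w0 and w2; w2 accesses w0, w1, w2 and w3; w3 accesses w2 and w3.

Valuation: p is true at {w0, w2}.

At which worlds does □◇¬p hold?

w0: successors {w1, w3}; ◇¬p there: w1:F, w3:T. ✗
w1: successors {w0, w2}; ◇¬p there: w0:T, w2:T. ✓
w2: successors {w0, w1, w2, w3}; ◇¬p there: w0:T, w1:F, w2:T, w3:T. ✗
w3: successors {w2, w3}; ◇¬p there: w2:T, w3:T. ✓

{w1, w3}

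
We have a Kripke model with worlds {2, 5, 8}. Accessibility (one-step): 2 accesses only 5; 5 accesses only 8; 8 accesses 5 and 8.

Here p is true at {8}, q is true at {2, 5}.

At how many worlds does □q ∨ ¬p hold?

2

2: □q is T, ¬p is T. ✓
5: □q is F, ¬p is T. ✓
8: □q is F, ¬p is F. ✗
Satisfying worlds: {2, 5}.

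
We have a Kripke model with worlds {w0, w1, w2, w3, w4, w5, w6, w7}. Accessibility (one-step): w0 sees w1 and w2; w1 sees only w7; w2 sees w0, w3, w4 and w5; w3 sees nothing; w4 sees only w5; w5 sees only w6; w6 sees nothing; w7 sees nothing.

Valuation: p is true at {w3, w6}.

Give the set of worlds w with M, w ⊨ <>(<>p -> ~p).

w0: successors {w1, w2}; <>p -> ~p there: w1:T, w2:T. ✓
w1: successors {w7}; <>p -> ~p there: w7:T. ✓
w2: successors {w0, w3, w4, w5}; <>p -> ~p there: w0:T, w3:T, w4:T, w5:T. ✓
w3: no successors, so <>(<>p -> ~p) fails. ✗
w4: successors {w5}; <>p -> ~p there: w5:T. ✓
w5: successors {w6}; <>p -> ~p there: w6:T. ✓
w6: no successors, so <>(<>p -> ~p) fails. ✗
w7: no successors, so <>(<>p -> ~p) fails. ✗

{w0, w1, w2, w4, w5}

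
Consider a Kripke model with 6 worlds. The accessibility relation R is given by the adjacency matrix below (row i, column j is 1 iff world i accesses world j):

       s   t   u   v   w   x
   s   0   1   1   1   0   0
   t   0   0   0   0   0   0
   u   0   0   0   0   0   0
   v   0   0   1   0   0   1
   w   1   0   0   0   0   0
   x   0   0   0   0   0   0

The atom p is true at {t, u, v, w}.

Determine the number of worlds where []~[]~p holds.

4

s: successors {t, u, v}; ~[]~p there: t:F, u:F, v:T. ✗
t: no successors, so []~[]~p holds vacuously. ✓
u: no successors, so []~[]~p holds vacuously. ✓
v: successors {u, x}; ~[]~p there: u:F, x:F. ✗
w: successors {s}; ~[]~p there: s:T. ✓
x: no successors, so []~[]~p holds vacuously. ✓
Satisfying worlds: {t, u, w, x}.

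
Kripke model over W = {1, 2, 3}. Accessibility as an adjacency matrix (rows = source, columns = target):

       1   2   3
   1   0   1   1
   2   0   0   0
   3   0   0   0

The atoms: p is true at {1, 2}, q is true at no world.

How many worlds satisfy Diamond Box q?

1: successors {2, 3}; Box q there: 2:T, 3:T. ✓
2: no successors, so Diamond Box q fails. ✗
3: no successors, so Diamond Box q fails. ✗
Satisfying worlds: {1}.

1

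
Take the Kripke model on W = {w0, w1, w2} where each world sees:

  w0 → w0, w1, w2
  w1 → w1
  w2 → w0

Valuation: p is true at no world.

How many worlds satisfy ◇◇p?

0

w0: successors {w0, w1, w2}; ◇p there: w0:F, w1:F, w2:F. ✗
w1: successors {w1}; ◇p there: w1:F. ✗
w2: successors {w0}; ◇p there: w0:F. ✗
Satisfying worlds: ∅.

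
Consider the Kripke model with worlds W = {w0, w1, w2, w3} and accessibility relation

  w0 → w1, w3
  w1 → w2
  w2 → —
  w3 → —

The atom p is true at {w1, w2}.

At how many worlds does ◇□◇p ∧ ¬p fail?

w0: ◇□◇p is T, ¬p is T. ✓
w1: ◇□◇p is T, ¬p is F. ✗
w2: ◇□◇p is F, ¬p is F. ✗
w3: ◇□◇p is F, ¬p is T. ✗
Satisfying worlds: {w0}.
So ◇□◇p ∧ ¬p fails at the other 3 worlds.

3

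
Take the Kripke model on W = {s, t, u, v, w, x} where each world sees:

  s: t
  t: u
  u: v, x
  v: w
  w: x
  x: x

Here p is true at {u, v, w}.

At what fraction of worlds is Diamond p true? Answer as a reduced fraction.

1/2

s: successors {t}; p there: t:F. ✗
t: successors {u}; p there: u:T. ✓
u: successors {v, x}; p there: v:T, x:F. ✓
v: successors {w}; p there: w:T. ✓
w: successors {x}; p there: x:F. ✗
x: successors {x}; p there: x:F. ✗
That's 3 of 6 worlds, so 3/6 = 1/2.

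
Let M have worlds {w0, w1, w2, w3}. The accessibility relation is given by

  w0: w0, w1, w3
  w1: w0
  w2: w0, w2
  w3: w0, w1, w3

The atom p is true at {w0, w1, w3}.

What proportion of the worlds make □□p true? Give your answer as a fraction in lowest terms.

w0: successors {w0, w1, w3}; □p there: w0:T, w1:T, w3:T. ✓
w1: successors {w0}; □p there: w0:T. ✓
w2: successors {w0, w2}; □p there: w0:T, w2:F. ✗
w3: successors {w0, w1, w3}; □p there: w0:T, w1:T, w3:T. ✓
That's 3 of 4 worlds, so 3/4.

3/4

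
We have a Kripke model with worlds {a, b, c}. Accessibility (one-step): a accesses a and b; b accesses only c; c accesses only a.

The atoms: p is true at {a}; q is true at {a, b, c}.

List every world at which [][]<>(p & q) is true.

{b}

a: successors {a, b}; []<>(p & q) there: a:F, b:T. ✗
b: successors {c}; []<>(p & q) there: c:T. ✓
c: successors {a}; []<>(p & q) there: a:F. ✗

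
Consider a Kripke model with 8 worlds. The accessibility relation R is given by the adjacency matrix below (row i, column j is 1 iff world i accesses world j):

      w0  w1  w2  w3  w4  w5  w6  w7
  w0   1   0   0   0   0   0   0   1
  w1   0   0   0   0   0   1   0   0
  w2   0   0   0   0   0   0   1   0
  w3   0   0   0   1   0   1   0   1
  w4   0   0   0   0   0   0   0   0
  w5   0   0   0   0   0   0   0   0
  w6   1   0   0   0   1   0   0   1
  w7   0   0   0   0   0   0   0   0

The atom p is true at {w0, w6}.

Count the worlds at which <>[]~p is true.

w0: successors {w0, w7}; []~p there: w0:F, w7:T. ✓
w1: successors {w5}; []~p there: w5:T. ✓
w2: successors {w6}; []~p there: w6:F. ✗
w3: successors {w3, w5, w7}; []~p there: w3:T, w5:T, w7:T. ✓
w4: no successors, so <>[]~p fails. ✗
w5: no successors, so <>[]~p fails. ✗
w6: successors {w0, w4, w7}; []~p there: w0:F, w4:T, w7:T. ✓
w7: no successors, so <>[]~p fails. ✗
Satisfying worlds: {w0, w1, w3, w6}.

4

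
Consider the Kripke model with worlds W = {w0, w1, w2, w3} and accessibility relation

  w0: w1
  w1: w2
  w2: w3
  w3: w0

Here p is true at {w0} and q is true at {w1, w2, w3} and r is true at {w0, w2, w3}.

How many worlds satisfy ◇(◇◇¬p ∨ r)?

4

w0: successors {w1}; ◇◇¬p ∨ r there: w1:T. ✓
w1: successors {w2}; ◇◇¬p ∨ r there: w2:T. ✓
w2: successors {w3}; ◇◇¬p ∨ r there: w3:T. ✓
w3: successors {w0}; ◇◇¬p ∨ r there: w0:T. ✓
Satisfying worlds: {w0, w1, w2, w3}.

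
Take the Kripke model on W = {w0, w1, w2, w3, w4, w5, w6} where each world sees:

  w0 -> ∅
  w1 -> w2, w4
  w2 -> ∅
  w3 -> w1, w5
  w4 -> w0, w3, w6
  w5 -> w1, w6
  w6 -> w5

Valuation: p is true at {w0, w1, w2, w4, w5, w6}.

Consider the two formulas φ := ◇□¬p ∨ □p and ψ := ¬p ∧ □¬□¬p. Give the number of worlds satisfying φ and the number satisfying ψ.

For ◇□¬p ∨ □p:
w0: ◇□¬p is F, □p is T. ✓
w1: ◇□¬p is T, □p is T. ✓
w2: ◇□¬p is F, □p is T. ✓
w3: ◇□¬p is F, □p is T. ✓
w4: ◇□¬p is T, □p is F. ✓
w5: ◇□¬p is F, □p is T. ✓
w6: ◇□¬p is F, □p is T. ✓
— 7 worlds.
For ¬p ∧ □¬□¬p:
w0: ¬p is F, □¬□¬p is T. ✗
w1: ¬p is F, □¬□¬p is F. ✗
w2: ¬p is F, □¬□¬p is T. ✗
w3: ¬p is T, □¬□¬p is T. ✓
w4: ¬p is F, □¬□¬p is F. ✗
w5: ¬p is F, □¬□¬p is T. ✗
w6: ¬p is F, □¬□¬p is T. ✗
— 1 world.

7 and 1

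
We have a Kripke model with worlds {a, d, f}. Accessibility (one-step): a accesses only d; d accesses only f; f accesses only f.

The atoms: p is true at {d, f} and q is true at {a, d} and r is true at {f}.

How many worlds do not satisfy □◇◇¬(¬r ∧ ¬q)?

0

a: successors {d}; ◇◇¬(¬r ∧ ¬q) there: d:T. ✓
d: successors {f}; ◇◇¬(¬r ∧ ¬q) there: f:T. ✓
f: successors {f}; ◇◇¬(¬r ∧ ¬q) there: f:T. ✓
Satisfying worlds: {a, d, f}.
So □◇◇¬(¬r ∧ ¬q) fails at the other 0 worlds.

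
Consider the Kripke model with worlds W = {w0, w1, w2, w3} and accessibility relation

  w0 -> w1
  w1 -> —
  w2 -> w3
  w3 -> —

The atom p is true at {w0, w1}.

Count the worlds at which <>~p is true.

w0: successors {w1}; ~p there: w1:F. ✗
w1: no successors, so <>~p fails. ✗
w2: successors {w3}; ~p there: w3:T. ✓
w3: no successors, so <>~p fails. ✗
Satisfying worlds: {w2}.

1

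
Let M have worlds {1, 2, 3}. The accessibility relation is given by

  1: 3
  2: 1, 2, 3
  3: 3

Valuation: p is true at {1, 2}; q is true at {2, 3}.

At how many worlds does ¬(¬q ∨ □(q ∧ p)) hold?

1: ¬q ∨ □(q ∧ p) is T. ✗
2: ¬q ∨ □(q ∧ p) is F. ✓
3: ¬q ∨ □(q ∧ p) is F. ✓
Satisfying worlds: {2, 3}.

2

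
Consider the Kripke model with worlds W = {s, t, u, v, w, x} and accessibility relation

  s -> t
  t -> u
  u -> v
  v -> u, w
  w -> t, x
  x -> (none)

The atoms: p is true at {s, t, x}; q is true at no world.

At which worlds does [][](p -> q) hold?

{s, t, u, w, x}

s: successors {t}; [](p -> q) there: t:T. ✓
t: successors {u}; [](p -> q) there: u:T. ✓
u: successors {v}; [](p -> q) there: v:T. ✓
v: successors {u, w}; [](p -> q) there: u:T, w:F. ✗
w: successors {t, x}; [](p -> q) there: t:T, x:T. ✓
x: no successors, so [][](p -> q) holds vacuously. ✓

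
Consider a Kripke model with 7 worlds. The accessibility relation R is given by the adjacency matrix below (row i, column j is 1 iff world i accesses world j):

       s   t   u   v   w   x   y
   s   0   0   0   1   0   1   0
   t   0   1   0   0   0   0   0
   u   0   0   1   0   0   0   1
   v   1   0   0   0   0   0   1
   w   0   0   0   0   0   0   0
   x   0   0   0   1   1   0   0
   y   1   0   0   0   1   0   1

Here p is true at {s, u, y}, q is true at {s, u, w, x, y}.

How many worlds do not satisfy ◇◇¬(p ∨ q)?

3

s: successors {v, x}; ◇¬(p ∨ q) there: v:F, x:T. ✓
t: successors {t}; ◇¬(p ∨ q) there: t:T. ✓
u: successors {u, y}; ◇¬(p ∨ q) there: u:F, y:F. ✗
v: successors {s, y}; ◇¬(p ∨ q) there: s:T, y:F. ✓
w: no successors, so ◇◇¬(p ∨ q) fails. ✗
x: successors {v, w}; ◇¬(p ∨ q) there: v:F, w:F. ✗
y: successors {s, w, y}; ◇¬(p ∨ q) there: s:T, w:F, y:F. ✓
Satisfying worlds: {s, t, v, y}.
So ◇◇¬(p ∨ q) fails at the other 3 worlds.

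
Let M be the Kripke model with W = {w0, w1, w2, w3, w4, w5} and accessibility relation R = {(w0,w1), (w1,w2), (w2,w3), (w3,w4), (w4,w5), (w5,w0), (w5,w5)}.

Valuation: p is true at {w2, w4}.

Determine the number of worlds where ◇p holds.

2

w0: successors {w1}; p there: w1:F. ✗
w1: successors {w2}; p there: w2:T. ✓
w2: successors {w3}; p there: w3:F. ✗
w3: successors {w4}; p there: w4:T. ✓
w4: successors {w5}; p there: w5:F. ✗
w5: successors {w0, w5}; p there: w0:F, w5:F. ✗
Satisfying worlds: {w1, w3}.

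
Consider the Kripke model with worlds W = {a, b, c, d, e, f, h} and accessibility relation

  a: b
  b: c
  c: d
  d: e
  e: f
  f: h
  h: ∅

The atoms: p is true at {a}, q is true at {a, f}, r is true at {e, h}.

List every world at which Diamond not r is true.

a: successors {b}; not r there: b:T. ✓
b: successors {c}; not r there: c:T. ✓
c: successors {d}; not r there: d:T. ✓
d: successors {e}; not r there: e:F. ✗
e: successors {f}; not r there: f:T. ✓
f: successors {h}; not r there: h:F. ✗
h: no successors, so Diamond not r fails. ✗

{a, b, c, e}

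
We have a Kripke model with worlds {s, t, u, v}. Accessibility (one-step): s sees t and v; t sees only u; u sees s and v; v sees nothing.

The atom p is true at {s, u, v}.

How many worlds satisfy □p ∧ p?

s: □p is F, p is T. ✗
t: □p is T, p is F. ✗
u: □p is T, p is T. ✓
v: □p is T, p is T. ✓
Satisfying worlds: {u, v}.

2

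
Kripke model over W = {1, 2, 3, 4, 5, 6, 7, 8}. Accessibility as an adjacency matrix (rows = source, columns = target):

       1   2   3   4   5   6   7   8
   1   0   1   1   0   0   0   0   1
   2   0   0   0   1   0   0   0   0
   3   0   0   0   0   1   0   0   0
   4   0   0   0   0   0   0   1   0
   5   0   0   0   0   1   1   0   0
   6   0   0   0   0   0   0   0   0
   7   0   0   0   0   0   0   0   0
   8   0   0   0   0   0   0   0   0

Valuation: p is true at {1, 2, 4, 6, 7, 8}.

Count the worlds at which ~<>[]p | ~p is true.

1: ~<>[]p is F, ~p is F. ✗
2: ~<>[]p is F, ~p is F. ✗
3: ~<>[]p is T, ~p is T. ✓
4: ~<>[]p is F, ~p is F. ✗
5: ~<>[]p is F, ~p is T. ✓
6: ~<>[]p is T, ~p is F. ✓
7: ~<>[]p is T, ~p is F. ✓
8: ~<>[]p is T, ~p is F. ✓
Satisfying worlds: {3, 5, 6, 7, 8}.

5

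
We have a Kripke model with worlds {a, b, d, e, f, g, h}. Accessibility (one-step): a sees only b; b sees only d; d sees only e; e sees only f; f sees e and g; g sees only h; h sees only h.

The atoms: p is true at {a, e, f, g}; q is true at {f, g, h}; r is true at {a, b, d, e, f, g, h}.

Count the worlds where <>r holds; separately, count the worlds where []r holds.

For <>r:
a: successors {b}; r there: b:T. ✓
b: successors {d}; r there: d:T. ✓
d: successors {e}; r there: e:T. ✓
e: successors {f}; r there: f:T. ✓
f: successors {e, g}; r there: e:T, g:T. ✓
g: successors {h}; r there: h:T. ✓
h: successors {h}; r there: h:T. ✓
— 7 worlds.
For []r:
a: successors {b}; r there: b:T. ✓
b: successors {d}; r there: d:T. ✓
d: successors {e}; r there: e:T. ✓
e: successors {f}; r there: f:T. ✓
f: successors {e, g}; r there: e:T, g:T. ✓
g: successors {h}; r there: h:T. ✓
h: successors {h}; r there: h:T. ✓
— 7 worlds.

7 and 7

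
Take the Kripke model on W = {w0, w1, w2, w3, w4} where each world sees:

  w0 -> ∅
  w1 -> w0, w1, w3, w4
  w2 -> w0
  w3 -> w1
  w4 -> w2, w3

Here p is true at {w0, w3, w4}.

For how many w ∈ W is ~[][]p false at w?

w0: [][]p is T. ✗
w1: [][]p is F. ✓
w2: [][]p is T. ✗
w3: [][]p is F. ✓
w4: [][]p is F. ✓
Satisfying worlds: {w1, w3, w4}.
So ~[][]p fails at the other 2 worlds.

2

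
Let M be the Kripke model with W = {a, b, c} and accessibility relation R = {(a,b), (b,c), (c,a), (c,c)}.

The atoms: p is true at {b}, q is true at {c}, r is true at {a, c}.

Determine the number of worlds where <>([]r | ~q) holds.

a: successors {b}; []r | ~q there: b:T. ✓
b: successors {c}; []r | ~q there: c:T. ✓
c: successors {a, c}; []r | ~q there: a:T, c:T. ✓
Satisfying worlds: {a, b, c}.

3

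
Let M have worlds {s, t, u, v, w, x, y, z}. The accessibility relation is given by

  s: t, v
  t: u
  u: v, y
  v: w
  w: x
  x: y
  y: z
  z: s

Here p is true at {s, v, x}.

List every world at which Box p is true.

{w, z}

s: successors {t, v}; p there: t:F, v:T. ✗
t: successors {u}; p there: u:F. ✗
u: successors {v, y}; p there: v:T, y:F. ✗
v: successors {w}; p there: w:F. ✗
w: successors {x}; p there: x:T. ✓
x: successors {y}; p there: y:F. ✗
y: successors {z}; p there: z:F. ✗
z: successors {s}; p there: s:T. ✓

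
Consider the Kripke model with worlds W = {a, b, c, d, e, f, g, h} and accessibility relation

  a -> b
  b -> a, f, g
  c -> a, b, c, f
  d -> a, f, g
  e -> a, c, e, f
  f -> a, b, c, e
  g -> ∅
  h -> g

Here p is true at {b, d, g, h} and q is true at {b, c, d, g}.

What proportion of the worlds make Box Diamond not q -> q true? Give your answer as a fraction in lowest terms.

a: Box Diamond not q is T, q is F. ✗
b: Box Diamond not q is F, q is T. ✓
c: Box Diamond not q is F, q is T. ✓
d: Box Diamond not q is F, q is T. ✓
e: Box Diamond not q is F, q is F. ✓
f: Box Diamond not q is F, q is F. ✓
g: Box Diamond not q is T, q is T. ✓
h: Box Diamond not q is F, q is F. ✓
That's 7 of 8 worlds, so 7/8.

7/8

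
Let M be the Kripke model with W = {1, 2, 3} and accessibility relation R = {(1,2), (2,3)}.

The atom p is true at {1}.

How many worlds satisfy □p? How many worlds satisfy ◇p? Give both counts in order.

1 and 0

For □p:
1: successors {2}; p there: 2:F. ✗
2: successors {3}; p there: 3:F. ✗
3: no successors, so □p holds vacuously. ✓
— 1 world.
For ◇p:
1: successors {2}; p there: 2:F. ✗
2: successors {3}; p there: 3:F. ✗
3: no successors, so ◇p fails. ✗
— 0 worlds.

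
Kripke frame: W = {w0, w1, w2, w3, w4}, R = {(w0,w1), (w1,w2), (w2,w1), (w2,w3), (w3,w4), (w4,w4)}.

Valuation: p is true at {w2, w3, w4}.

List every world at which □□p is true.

w0: successors {w1}; □p there: w1:T. ✓
w1: successors {w2}; □p there: w2:F. ✗
w2: successors {w1, w3}; □p there: w1:T, w3:T. ✓
w3: successors {w4}; □p there: w4:T. ✓
w4: successors {w4}; □p there: w4:T. ✓

{w0, w2, w3, w4}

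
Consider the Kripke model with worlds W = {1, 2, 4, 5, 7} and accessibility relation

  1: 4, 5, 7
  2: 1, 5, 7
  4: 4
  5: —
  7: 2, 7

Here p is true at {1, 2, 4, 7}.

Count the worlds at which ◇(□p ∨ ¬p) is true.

1: successors {4, 5, 7}; □p ∨ ¬p there: 4:T, 5:T, 7:T. ✓
2: successors {1, 5, 7}; □p ∨ ¬p there: 1:F, 5:T, 7:T. ✓
4: successors {4}; □p ∨ ¬p there: 4:T. ✓
5: no successors, so ◇(□p ∨ ¬p) fails. ✗
7: successors {2, 7}; □p ∨ ¬p there: 2:F, 7:T. ✓
Satisfying worlds: {1, 2, 4, 7}.

4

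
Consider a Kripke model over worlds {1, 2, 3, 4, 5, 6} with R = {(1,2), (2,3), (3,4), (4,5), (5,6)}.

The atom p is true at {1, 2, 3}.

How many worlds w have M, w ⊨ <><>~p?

1: successors {2}; <>~p there: 2:F. ✗
2: successors {3}; <>~p there: 3:T. ✓
3: successors {4}; <>~p there: 4:T. ✓
4: successors {5}; <>~p there: 5:T. ✓
5: successors {6}; <>~p there: 6:F. ✗
6: no successors, so <><>~p fails. ✗
Satisfying worlds: {2, 3, 4}.

3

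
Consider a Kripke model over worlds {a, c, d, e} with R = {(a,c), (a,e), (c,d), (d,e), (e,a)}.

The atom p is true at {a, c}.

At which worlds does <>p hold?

{a, e}

a: successors {c, e}; p there: c:T, e:F. ✓
c: successors {d}; p there: d:F. ✗
d: successors {e}; p there: e:F. ✗
e: successors {a}; p there: a:T. ✓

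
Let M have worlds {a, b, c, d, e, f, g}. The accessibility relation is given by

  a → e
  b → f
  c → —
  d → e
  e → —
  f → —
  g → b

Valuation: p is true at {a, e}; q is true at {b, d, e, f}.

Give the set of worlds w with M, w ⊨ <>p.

a: successors {e}; p there: e:T. ✓
b: successors {f}; p there: f:F. ✗
c: no successors, so <>p fails. ✗
d: successors {e}; p there: e:T. ✓
e: no successors, so <>p fails. ✗
f: no successors, so <>p fails. ✗
g: successors {b}; p there: b:F. ✗

{a, d}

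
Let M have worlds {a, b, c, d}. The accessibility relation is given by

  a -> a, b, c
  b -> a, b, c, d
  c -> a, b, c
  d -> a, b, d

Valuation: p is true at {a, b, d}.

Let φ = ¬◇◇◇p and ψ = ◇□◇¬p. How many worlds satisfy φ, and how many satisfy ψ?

0 and 4

For ¬◇◇◇p:
a: ◇◇◇p is T. ✗
b: ◇◇◇p is T. ✗
c: ◇◇◇p is T. ✗
d: ◇◇◇p is T. ✗
— 0 worlds.
For ◇□◇¬p:
a: successors {a, b, c}; □◇¬p there: a:T, b:F, c:T. ✓
b: successors {a, b, c, d}; □◇¬p there: a:T, b:F, c:T, d:F. ✓
c: successors {a, b, c}; □◇¬p there: a:T, b:F, c:T. ✓
d: successors {a, b, d}; □◇¬p there: a:T, b:F, d:F. ✓
— 4 worlds.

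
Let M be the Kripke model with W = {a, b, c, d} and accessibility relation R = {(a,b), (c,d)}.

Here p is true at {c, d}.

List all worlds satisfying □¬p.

a: successors {b}; ¬p there: b:T. ✓
b: no successors, so □¬p holds vacuously. ✓
c: successors {d}; ¬p there: d:F. ✗
d: no successors, so □¬p holds vacuously. ✓

{a, b, d}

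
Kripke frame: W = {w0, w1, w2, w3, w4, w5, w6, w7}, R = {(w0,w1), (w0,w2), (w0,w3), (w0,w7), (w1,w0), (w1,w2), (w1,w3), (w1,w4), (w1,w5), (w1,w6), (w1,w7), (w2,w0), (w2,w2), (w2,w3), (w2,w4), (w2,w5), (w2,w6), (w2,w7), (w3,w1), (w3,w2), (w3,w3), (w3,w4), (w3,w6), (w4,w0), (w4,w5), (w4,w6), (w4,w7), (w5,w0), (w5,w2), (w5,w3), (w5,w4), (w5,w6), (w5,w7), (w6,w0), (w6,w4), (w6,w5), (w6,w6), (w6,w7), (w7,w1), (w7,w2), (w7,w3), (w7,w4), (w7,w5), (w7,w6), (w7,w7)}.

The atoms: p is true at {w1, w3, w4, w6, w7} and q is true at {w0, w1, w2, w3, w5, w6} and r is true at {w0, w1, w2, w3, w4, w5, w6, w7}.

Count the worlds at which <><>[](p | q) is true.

8

w0: successors {w1, w2, w3, w7}; <>[](p | q) there: w1:T, w2:T, w3:T, w7:T. ✓
w1: successors {w0, w2, w3, w4, w5, w6, w7}; <>[](p | q) there: w0:T, w2:T, w3:T, w4:T, w5:T, w6:T, w7:T. ✓
w2: successors {w0, w2, w3, w4, w5, w6, w7}; <>[](p | q) there: w0:T, w2:T, w3:T, w4:T, w5:T, w6:T, w7:T. ✓
w3: successors {w1, w2, w3, w4, w6}; <>[](p | q) there: w1:T, w2:T, w3:T, w4:T, w6:T. ✓
w4: successors {w0, w5, w6, w7}; <>[](p | q) there: w0:T, w5:T, w6:T, w7:T. ✓
w5: successors {w0, w2, w3, w4, w6, w7}; <>[](p | q) there: w0:T, w2:T, w3:T, w4:T, w6:T, w7:T. ✓
w6: successors {w0, w4, w5, w6, w7}; <>[](p | q) there: w0:T, w4:T, w5:T, w6:T, w7:T. ✓
w7: successors {w1, w2, w3, w4, w5, w6, w7}; <>[](p | q) there: w1:T, w2:T, w3:T, w4:T, w5:T, w6:T, w7:T. ✓
Satisfying worlds: {w0, w1, w2, w3, w4, w5, w6, w7}.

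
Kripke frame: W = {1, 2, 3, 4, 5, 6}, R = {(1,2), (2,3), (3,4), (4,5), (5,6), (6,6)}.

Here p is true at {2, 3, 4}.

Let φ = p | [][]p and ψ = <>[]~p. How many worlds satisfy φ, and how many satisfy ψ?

4 and 4

For p | [][]p:
1: p is F, [][]p is T. ✓
2: p is T, [][]p is T. ✓
3: p is T, [][]p is F. ✓
4: p is T, [][]p is F. ✓
5: p is F, [][]p is F. ✗
6: p is F, [][]p is F. ✗
— 4 worlds.
For <>[]~p:
1: successors {2}; []~p there: 2:F. ✗
2: successors {3}; []~p there: 3:F. ✗
3: successors {4}; []~p there: 4:T. ✓
4: successors {5}; []~p there: 5:T. ✓
5: successors {6}; []~p there: 6:T. ✓
6: successors {6}; []~p there: 6:T. ✓
— 4 worlds.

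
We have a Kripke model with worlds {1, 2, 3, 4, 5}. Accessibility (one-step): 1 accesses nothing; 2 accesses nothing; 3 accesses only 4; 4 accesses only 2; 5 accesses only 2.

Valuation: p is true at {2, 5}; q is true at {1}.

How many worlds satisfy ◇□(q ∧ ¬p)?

1: no successors, so ◇□(q ∧ ¬p) fails. ✗
2: no successors, so ◇□(q ∧ ¬p) fails. ✗
3: successors {4}; □(q ∧ ¬p) there: 4:F. ✗
4: successors {2}; □(q ∧ ¬p) there: 2:T. ✓
5: successors {2}; □(q ∧ ¬p) there: 2:T. ✓
Satisfying worlds: {4, 5}.

2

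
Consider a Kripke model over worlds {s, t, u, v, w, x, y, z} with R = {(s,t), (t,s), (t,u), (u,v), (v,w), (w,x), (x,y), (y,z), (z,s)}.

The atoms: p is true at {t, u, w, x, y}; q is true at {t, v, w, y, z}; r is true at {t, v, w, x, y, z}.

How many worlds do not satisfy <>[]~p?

s: successors {t}; []~p there: t:F. ✗
t: successors {s, u}; []~p there: s:F, u:T. ✓
u: successors {v}; []~p there: v:F. ✗
v: successors {w}; []~p there: w:F. ✗
w: successors {x}; []~p there: x:F. ✗
x: successors {y}; []~p there: y:T. ✓
y: successors {z}; []~p there: z:T. ✓
z: successors {s}; []~p there: s:F. ✗
Satisfying worlds: {t, x, y}.
So <>[]~p fails at the other 5 worlds.

5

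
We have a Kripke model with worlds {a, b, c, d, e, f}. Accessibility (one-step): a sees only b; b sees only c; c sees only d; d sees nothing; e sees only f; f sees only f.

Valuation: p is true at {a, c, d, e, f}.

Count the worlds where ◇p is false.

2

a: successors {b}; p there: b:F. ✗
b: successors {c}; p there: c:T. ✓
c: successors {d}; p there: d:T. ✓
d: no successors, so ◇p fails. ✗
e: successors {f}; p there: f:T. ✓
f: successors {f}; p there: f:T. ✓
Satisfying worlds: {b, c, e, f}.
So ◇p fails at the other 2 worlds.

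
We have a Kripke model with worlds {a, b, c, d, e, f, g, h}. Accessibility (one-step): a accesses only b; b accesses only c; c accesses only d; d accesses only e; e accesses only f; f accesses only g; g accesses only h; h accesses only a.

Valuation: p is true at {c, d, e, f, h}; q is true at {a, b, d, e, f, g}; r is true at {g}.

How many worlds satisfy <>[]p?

5

a: successors {b}; []p there: b:T. ✓
b: successors {c}; []p there: c:T. ✓
c: successors {d}; []p there: d:T. ✓
d: successors {e}; []p there: e:T. ✓
e: successors {f}; []p there: f:F. ✗
f: successors {g}; []p there: g:T. ✓
g: successors {h}; []p there: h:F. ✗
h: successors {a}; []p there: a:F. ✗
Satisfying worlds: {a, b, c, d, f}.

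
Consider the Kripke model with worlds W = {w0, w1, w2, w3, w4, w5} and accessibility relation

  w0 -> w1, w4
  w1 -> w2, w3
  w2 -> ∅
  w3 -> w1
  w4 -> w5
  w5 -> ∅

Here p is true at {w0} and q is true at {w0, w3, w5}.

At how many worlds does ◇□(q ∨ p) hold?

3

w0: successors {w1, w4}; □(q ∨ p) there: w1:F, w4:T. ✓
w1: successors {w2, w3}; □(q ∨ p) there: w2:T, w3:F. ✓
w2: no successors, so ◇□(q ∨ p) fails. ✗
w3: successors {w1}; □(q ∨ p) there: w1:F. ✗
w4: successors {w5}; □(q ∨ p) there: w5:T. ✓
w5: no successors, so ◇□(q ∨ p) fails. ✗
Satisfying worlds: {w0, w1, w4}.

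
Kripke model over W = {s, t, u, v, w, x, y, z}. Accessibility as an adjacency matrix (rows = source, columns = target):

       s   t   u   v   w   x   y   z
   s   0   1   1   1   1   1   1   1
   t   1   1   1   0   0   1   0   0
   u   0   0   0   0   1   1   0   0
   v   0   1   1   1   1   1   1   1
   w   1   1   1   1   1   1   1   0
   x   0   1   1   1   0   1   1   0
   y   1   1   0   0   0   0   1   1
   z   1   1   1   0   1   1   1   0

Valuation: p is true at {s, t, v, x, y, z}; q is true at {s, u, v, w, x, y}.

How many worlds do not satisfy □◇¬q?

6

s: successors {t, u, v, w, x, y, z}; ◇¬q there: t:T, u:F, v:T, w:T, x:T, y:T, z:T. ✗
t: successors {s, t, u, x}; ◇¬q there: s:T, t:T, u:F, x:T. ✗
u: successors {w, x}; ◇¬q there: w:T, x:T. ✓
v: successors {t, u, v, w, x, y, z}; ◇¬q there: t:T, u:F, v:T, w:T, x:T, y:T, z:T. ✗
w: successors {s, t, u, v, w, x, y}; ◇¬q there: s:T, t:T, u:F, v:T, w:T, x:T, y:T. ✗
x: successors {t, u, v, x, y}; ◇¬q there: t:T, u:F, v:T, x:T, y:T. ✗
y: successors {s, t, y, z}; ◇¬q there: s:T, t:T, y:T, z:T. ✓
z: successors {s, t, u, w, x, y}; ◇¬q there: s:T, t:T, u:F, w:T, x:T, y:T. ✗
Satisfying worlds: {u, y}.
So □◇¬q fails at the other 6 worlds.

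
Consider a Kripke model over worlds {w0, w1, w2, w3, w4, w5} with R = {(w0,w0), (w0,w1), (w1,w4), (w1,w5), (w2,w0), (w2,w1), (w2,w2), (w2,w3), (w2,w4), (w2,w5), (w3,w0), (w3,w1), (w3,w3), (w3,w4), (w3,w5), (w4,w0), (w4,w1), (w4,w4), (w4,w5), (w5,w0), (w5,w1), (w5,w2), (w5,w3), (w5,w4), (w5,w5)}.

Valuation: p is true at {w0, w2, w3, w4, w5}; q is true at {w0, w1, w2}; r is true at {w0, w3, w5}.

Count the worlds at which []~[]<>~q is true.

w0: successors {w0, w1}; ~[]<>~q there: w0:T, w1:F. ✗
w1: successors {w4, w5}; ~[]<>~q there: w4:T, w5:T. ✓
w2: successors {w0, w1, w2, w3, w4, w5}; ~[]<>~q there: w0:T, w1:F, w2:T, w3:T, w4:T, w5:T. ✗
w3: successors {w0, w1, w3, w4, w5}; ~[]<>~q there: w0:T, w1:F, w3:T, w4:T, w5:T. ✗
w4: successors {w0, w1, w4, w5}; ~[]<>~q there: w0:T, w1:F, w4:T, w5:T. ✗
w5: successors {w0, w1, w2, w3, w4, w5}; ~[]<>~q there: w0:T, w1:F, w2:T, w3:T, w4:T, w5:T. ✗
Satisfying worlds: {w1}.

1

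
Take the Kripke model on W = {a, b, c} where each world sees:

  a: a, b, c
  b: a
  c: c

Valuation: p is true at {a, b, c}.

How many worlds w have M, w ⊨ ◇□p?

3

a: successors {a, b, c}; □p there: a:T, b:T, c:T. ✓
b: successors {a}; □p there: a:T. ✓
c: successors {c}; □p there: c:T. ✓
Satisfying worlds: {a, b, c}.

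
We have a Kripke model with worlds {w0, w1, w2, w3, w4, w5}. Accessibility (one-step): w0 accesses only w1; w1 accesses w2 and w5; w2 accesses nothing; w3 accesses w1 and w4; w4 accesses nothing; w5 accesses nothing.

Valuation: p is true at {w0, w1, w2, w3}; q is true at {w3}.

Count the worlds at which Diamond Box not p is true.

w0: successors {w1}; Box not p there: w1:F. ✗
w1: successors {w2, w5}; Box not p there: w2:T, w5:T. ✓
w2: no successors, so Diamond Box not p fails. ✗
w3: successors {w1, w4}; Box not p there: w1:F, w4:T. ✓
w4: no successors, so Diamond Box not p fails. ✗
w5: no successors, so Diamond Box not p fails. ✗
Satisfying worlds: {w1, w3}.

2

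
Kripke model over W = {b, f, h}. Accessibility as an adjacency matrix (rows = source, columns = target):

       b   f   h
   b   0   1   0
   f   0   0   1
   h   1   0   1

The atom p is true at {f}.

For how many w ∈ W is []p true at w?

1

b: successors {f}; p there: f:T. ✓
f: successors {h}; p there: h:F. ✗
h: successors {b, h}; p there: b:F, h:F. ✗
Satisfying worlds: {b}.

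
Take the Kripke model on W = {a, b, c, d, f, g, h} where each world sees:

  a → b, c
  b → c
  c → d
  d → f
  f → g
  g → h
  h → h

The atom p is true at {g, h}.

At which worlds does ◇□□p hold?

a: successors {b, c}; □□p there: b:F, c:F. ✗
b: successors {c}; □□p there: c:F. ✗
c: successors {d}; □□p there: d:T. ✓
d: successors {f}; □□p there: f:T. ✓
f: successors {g}; □□p there: g:T. ✓
g: successors {h}; □□p there: h:T. ✓
h: successors {h}; □□p there: h:T. ✓

{c, d, f, g, h}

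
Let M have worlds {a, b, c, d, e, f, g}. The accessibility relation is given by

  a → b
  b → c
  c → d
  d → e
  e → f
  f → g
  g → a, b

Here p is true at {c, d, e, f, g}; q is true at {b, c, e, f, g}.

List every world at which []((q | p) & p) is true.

a: successors {b}; (q | p) & p there: b:F. ✗
b: successors {c}; (q | p) & p there: c:T. ✓
c: successors {d}; (q | p) & p there: d:T. ✓
d: successors {e}; (q | p) & p there: e:T. ✓
e: successors {f}; (q | p) & p there: f:T. ✓
f: successors {g}; (q | p) & p there: g:T. ✓
g: successors {a, b}; (q | p) & p there: a:F, b:F. ✗

{b, c, d, e, f}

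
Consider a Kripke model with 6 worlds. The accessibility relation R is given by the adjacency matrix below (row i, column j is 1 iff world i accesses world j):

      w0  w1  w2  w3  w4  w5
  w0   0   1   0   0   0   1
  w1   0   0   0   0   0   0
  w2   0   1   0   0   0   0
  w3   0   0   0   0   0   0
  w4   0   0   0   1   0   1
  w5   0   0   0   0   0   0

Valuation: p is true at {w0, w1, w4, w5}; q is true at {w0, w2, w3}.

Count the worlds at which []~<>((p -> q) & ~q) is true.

6

w0: successors {w1, w5}; ~<>((p -> q) & ~q) there: w1:T, w5:T. ✓
w1: no successors, so []~<>((p -> q) & ~q) holds vacuously. ✓
w2: successors {w1}; ~<>((p -> q) & ~q) there: w1:T. ✓
w3: no successors, so []~<>((p -> q) & ~q) holds vacuously. ✓
w4: successors {w3, w5}; ~<>((p -> q) & ~q) there: w3:T, w5:T. ✓
w5: no successors, so []~<>((p -> q) & ~q) holds vacuously. ✓
Satisfying worlds: {w0, w1, w2, w3, w4, w5}.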